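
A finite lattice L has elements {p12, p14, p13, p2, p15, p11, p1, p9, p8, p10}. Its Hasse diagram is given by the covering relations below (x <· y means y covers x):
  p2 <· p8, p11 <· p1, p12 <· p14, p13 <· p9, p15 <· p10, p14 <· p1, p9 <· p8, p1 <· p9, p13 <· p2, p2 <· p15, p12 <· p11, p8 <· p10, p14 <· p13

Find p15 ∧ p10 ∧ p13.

Common lower bounds of {p15, p10, p13}: p12, p13, p14.
The greatest among these is p13.

p13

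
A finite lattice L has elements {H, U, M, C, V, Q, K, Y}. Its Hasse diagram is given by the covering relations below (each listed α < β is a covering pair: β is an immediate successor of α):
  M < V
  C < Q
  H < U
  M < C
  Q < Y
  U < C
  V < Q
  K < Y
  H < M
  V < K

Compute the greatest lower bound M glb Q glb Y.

M

Common lower bounds of {M, Q, Y}: H, M.
The greatest among these is M.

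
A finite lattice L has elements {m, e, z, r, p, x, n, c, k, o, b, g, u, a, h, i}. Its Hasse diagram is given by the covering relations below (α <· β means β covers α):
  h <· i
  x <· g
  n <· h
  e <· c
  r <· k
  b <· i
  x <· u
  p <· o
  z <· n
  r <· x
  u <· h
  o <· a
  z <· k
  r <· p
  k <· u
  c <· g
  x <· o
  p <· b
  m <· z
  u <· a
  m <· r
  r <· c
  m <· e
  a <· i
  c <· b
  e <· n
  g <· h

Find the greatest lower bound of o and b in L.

Common lower bounds of {o, b}: m, p, r.
The greatest among these is p.

p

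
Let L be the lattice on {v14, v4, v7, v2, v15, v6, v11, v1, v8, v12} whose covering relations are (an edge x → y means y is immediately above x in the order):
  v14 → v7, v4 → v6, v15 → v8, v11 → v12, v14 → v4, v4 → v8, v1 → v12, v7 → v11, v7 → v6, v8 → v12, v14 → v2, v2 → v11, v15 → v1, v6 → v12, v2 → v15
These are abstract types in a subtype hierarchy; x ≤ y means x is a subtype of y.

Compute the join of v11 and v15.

Common upper bounds of {v11, v15}: v12.
The least among these is v12.

v12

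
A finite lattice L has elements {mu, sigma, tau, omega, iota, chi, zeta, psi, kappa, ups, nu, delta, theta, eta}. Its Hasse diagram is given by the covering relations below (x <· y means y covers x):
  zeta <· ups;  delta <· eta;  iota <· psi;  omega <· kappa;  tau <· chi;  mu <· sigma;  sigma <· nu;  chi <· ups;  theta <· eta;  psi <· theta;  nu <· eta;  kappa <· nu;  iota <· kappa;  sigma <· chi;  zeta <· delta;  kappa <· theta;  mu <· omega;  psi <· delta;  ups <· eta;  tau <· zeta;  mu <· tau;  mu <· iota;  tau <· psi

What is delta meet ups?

zeta

Common lower bounds of {delta, ups}: mu, tau, zeta.
The greatest among these is zeta.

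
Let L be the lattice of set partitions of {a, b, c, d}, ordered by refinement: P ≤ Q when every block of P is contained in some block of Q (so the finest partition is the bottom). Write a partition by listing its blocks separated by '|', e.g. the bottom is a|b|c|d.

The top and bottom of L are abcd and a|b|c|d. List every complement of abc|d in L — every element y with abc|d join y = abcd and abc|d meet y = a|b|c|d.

ad|b|c, a|bd|c, a|b|cd

Need y with abc|d ∨ y = abcd and abc|d ∧ y = a|b|c|d.
Checking each element gives: ad|b|c, a|bd|c, a|b|cd.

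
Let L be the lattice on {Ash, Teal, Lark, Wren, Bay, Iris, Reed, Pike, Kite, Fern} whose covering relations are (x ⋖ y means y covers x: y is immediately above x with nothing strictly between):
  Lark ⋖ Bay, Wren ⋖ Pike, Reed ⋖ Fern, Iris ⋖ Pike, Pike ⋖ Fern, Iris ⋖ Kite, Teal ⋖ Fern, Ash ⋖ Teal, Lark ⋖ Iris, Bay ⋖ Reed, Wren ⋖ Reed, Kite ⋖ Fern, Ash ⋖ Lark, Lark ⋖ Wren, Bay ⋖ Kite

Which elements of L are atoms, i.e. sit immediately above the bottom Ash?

The atoms are exactly the elements that cover Ash: Lark, Teal.

Lark, Teal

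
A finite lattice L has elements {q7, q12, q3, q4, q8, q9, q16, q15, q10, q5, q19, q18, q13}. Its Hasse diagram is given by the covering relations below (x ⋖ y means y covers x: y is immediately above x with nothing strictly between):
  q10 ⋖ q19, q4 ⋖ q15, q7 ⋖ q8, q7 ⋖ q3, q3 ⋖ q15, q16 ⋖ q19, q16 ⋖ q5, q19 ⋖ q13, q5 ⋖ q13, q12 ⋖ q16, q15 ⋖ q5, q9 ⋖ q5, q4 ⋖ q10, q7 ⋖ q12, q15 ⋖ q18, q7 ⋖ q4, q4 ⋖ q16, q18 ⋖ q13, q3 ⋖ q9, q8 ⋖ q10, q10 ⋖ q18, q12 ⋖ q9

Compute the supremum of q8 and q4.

Common upper bounds of {q8, q4}: q10, q13, q18, q19.
The least among these is q10.

q10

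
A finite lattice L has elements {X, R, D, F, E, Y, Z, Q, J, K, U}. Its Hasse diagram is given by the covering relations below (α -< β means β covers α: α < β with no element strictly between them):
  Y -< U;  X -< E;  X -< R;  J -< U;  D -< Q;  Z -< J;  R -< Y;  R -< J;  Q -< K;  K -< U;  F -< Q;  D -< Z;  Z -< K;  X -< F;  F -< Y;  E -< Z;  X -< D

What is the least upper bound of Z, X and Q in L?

Common upper bounds of {Z, X, Q}: K, U.
The least among these is K.

K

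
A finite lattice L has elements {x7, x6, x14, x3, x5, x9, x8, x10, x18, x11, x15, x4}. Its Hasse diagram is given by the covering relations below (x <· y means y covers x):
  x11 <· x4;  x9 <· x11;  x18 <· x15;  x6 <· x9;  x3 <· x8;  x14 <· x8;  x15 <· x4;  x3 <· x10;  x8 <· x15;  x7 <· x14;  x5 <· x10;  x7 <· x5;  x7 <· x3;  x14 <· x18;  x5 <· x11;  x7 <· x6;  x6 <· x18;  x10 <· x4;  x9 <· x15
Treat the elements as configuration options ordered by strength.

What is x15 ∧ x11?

Common lower bounds of {x15, x11}: x6, x7, x9.
The greatest among these is x9.

x9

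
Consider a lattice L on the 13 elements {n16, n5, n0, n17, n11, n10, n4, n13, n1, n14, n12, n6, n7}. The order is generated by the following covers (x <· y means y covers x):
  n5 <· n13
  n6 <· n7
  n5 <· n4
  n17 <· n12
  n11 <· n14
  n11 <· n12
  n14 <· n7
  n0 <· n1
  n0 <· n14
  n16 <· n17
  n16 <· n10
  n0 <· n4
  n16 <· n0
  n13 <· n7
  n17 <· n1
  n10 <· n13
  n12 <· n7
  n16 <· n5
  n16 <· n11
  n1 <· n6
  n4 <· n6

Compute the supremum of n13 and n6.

n7

Common upper bounds of {n13, n6}: n7.
The least among these is n7.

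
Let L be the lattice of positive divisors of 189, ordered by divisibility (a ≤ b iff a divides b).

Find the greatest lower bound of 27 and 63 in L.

Common lower bounds of {27, 63}: 1, 3, 9.
The greatest among these is 9.

9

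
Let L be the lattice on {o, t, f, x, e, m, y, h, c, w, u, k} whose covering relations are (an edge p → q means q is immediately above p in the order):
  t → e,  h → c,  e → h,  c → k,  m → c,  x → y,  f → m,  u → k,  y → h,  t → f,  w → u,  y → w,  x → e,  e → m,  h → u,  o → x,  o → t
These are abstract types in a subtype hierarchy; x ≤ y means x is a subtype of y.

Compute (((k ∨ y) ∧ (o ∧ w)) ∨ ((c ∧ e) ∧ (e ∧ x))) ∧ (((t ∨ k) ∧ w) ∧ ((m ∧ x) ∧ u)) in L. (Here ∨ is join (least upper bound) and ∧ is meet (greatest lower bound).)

k ∨ y = k
o ∧ w = o
k ∧ o = o
c ∧ e = e
e ∧ x = x
e ∧ x = x
o ∨ x = x
t ∨ k = k
k ∧ w = w
m ∧ x = x
x ∧ u = x
w ∧ x = x
x ∧ x = x

x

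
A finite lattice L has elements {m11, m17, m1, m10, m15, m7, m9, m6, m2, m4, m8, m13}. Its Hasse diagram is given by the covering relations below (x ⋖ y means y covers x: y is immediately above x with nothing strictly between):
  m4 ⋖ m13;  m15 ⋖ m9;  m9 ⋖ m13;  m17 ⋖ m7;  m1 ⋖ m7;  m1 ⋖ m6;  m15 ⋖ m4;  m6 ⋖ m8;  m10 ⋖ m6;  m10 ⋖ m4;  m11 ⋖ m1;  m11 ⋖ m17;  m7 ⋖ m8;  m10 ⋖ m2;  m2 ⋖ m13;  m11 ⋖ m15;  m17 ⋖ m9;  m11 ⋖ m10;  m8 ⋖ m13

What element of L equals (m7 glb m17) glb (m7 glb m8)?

m17

m7 ∧ m17 = m17
m7 ∧ m8 = m7
m17 ∧ m7 = m17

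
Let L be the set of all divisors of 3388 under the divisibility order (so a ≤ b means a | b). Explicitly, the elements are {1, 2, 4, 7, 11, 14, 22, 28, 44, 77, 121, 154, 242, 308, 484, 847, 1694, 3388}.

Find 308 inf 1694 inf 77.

77

Common lower bounds of {308, 1694, 77}: 1, 11, 7, 77.
The greatest among these is 77.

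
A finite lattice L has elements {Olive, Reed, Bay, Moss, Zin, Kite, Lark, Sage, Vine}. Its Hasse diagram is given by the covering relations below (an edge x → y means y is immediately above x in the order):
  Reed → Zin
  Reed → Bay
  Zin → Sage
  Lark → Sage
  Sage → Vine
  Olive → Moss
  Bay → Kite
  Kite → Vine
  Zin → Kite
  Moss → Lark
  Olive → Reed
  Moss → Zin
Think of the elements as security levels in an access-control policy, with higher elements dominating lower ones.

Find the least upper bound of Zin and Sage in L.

Common upper bounds of {Zin, Sage}: Sage, Vine.
The least among these is Sage.

Sage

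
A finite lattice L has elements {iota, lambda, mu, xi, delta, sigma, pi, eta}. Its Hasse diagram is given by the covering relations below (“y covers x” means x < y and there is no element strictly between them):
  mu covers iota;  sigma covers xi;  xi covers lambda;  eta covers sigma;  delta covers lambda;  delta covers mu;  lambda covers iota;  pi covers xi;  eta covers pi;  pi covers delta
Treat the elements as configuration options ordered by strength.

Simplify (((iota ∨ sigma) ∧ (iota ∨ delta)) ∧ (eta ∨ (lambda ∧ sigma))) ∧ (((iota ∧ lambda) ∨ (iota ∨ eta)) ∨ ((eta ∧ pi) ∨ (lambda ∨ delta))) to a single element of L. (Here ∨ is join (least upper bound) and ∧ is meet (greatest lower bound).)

iota ∨ sigma = sigma
iota ∨ delta = delta
sigma ∧ delta = lambda
lambda ∧ sigma = lambda
eta ∨ lambda = eta
lambda ∧ eta = lambda
iota ∧ lambda = iota
iota ∨ eta = eta
iota ∨ eta = eta
eta ∧ pi = pi
lambda ∨ delta = delta
pi ∨ delta = pi
eta ∨ pi = eta
lambda ∧ eta = lambda

lambda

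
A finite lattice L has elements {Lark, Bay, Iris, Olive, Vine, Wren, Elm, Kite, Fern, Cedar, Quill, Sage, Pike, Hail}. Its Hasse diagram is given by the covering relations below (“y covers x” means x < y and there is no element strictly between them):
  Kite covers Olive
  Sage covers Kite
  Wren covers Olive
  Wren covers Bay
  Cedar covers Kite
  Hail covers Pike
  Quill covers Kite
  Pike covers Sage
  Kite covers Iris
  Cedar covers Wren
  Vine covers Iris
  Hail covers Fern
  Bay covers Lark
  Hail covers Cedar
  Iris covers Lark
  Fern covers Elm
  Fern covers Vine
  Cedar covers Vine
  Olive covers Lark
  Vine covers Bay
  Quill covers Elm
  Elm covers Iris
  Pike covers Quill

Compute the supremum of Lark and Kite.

Common upper bounds of {Lark, Kite}: Cedar, Hail, Kite, Pike, Quill, Sage.
The least among these is Kite.

Kite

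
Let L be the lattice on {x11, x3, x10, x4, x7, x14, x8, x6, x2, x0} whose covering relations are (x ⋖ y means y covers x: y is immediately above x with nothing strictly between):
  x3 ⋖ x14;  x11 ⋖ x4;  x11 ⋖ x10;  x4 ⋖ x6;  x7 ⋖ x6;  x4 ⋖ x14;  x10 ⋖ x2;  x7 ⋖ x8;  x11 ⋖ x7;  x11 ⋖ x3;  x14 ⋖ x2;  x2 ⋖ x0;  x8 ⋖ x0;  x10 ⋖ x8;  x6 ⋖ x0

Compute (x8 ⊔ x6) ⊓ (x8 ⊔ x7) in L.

x8 ∨ x6 = x0
x8 ∨ x7 = x8
x0 ∧ x8 = x8

x8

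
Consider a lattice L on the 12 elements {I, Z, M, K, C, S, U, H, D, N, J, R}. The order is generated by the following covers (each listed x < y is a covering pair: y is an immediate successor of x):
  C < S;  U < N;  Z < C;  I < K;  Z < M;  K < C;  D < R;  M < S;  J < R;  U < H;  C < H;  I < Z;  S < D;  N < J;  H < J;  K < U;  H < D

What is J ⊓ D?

Common lower bounds of {J, D}: C, H, I, K, U, Z.
The greatest among these is H.

H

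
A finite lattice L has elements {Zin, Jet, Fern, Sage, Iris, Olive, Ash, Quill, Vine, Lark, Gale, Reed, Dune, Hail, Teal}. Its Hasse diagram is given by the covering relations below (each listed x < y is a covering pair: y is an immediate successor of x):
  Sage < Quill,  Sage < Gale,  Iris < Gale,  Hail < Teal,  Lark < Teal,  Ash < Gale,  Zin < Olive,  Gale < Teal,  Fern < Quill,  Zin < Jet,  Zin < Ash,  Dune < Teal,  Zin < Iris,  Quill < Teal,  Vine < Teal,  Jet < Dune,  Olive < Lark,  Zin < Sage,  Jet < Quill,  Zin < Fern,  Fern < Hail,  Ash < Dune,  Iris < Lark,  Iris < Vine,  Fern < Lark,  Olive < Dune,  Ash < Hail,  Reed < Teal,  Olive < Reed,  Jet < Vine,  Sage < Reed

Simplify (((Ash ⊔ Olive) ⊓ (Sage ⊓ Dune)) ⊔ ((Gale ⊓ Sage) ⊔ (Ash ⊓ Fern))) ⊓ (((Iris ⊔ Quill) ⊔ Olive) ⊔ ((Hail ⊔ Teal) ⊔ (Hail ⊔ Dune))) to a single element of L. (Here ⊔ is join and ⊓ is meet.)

Sage

Ash ∨ Olive = Dune
Sage ∧ Dune = Zin
Dune ∧ Zin = Zin
Gale ∧ Sage = Sage
Ash ∧ Fern = Zin
Sage ∨ Zin = Sage
Zin ∨ Sage = Sage
Iris ∨ Quill = Teal
Teal ∨ Olive = Teal
Hail ∨ Teal = Teal
Hail ∨ Dune = Teal
Teal ∨ Teal = Teal
Teal ∨ Teal = Teal
Sage ∧ Teal = Sage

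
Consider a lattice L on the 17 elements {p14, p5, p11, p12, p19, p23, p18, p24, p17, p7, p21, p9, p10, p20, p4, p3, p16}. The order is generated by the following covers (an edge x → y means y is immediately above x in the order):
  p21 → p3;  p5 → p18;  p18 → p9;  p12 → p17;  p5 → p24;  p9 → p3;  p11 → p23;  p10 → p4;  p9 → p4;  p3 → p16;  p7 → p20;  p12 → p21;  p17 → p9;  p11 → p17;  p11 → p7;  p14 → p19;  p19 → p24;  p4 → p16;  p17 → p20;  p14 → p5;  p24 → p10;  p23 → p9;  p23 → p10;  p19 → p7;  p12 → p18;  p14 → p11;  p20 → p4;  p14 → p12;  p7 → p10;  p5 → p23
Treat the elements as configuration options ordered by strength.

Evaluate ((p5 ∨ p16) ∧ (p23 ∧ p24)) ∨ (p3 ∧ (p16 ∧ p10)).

p5 ∨ p16 = p16
p23 ∧ p24 = p5
p16 ∧ p5 = p5
p16 ∧ p10 = p10
p3 ∧ p10 = p23
p5 ∨ p23 = p23

p23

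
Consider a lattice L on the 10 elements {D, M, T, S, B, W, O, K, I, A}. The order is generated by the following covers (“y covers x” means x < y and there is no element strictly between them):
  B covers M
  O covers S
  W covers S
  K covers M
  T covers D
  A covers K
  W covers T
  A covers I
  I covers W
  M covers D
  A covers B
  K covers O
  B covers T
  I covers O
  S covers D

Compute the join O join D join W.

Common upper bounds of {O, D, W}: A, I.
The least among these is I.

I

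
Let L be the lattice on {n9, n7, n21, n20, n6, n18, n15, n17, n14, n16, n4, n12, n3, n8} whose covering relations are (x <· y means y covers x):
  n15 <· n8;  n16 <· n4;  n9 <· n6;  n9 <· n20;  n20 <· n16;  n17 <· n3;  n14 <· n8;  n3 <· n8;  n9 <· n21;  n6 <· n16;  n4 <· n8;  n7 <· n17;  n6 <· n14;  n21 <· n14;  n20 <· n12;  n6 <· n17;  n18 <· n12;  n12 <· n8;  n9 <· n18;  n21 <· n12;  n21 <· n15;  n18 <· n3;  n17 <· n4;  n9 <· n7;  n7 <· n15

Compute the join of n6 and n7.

n17

Common upper bounds of {n6, n7}: n17, n3, n4, n8.
The least among these is n17.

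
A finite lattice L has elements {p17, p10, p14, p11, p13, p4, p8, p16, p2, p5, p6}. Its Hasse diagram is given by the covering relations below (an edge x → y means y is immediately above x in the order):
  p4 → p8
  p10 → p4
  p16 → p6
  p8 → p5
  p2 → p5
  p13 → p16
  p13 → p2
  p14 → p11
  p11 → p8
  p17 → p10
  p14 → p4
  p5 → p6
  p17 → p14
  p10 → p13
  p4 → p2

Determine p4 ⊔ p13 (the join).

p2

Common upper bounds of {p4, p13}: p2, p5, p6.
The least among these is p2.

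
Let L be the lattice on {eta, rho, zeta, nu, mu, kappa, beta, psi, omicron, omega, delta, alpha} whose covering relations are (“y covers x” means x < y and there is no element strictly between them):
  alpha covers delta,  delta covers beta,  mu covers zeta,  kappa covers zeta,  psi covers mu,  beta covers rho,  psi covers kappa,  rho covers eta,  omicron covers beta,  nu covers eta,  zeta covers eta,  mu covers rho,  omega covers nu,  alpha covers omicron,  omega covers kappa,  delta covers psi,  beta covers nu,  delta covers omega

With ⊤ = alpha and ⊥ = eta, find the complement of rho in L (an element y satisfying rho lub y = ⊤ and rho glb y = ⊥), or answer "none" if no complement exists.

For every candidate y, either rho ∨ y ≠ alpha or rho ∧ y ≠ eta; no complement exists.

none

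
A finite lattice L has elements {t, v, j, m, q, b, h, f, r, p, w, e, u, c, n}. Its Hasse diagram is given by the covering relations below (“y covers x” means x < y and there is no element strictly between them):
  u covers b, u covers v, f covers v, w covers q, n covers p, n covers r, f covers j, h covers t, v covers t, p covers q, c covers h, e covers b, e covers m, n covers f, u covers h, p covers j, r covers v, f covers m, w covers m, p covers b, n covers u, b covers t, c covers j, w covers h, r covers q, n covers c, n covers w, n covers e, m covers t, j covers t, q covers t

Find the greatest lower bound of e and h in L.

Common lower bounds of {e, h}: t.
The greatest among these is t.

t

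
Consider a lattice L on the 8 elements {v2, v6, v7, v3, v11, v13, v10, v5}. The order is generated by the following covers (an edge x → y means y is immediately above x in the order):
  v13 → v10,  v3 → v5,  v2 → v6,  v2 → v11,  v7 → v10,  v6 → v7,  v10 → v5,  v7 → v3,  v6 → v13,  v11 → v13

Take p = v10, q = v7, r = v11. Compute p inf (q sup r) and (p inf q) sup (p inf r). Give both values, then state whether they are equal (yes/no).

v10; v10; yes

q sup r = v10, so p inf (q sup r) = v10 inf v10 = v10.
p inf q = v7 and p inf r = v11, so (p inf q) sup (p inf r) = v7 sup v11 = v10.
Equal: yes.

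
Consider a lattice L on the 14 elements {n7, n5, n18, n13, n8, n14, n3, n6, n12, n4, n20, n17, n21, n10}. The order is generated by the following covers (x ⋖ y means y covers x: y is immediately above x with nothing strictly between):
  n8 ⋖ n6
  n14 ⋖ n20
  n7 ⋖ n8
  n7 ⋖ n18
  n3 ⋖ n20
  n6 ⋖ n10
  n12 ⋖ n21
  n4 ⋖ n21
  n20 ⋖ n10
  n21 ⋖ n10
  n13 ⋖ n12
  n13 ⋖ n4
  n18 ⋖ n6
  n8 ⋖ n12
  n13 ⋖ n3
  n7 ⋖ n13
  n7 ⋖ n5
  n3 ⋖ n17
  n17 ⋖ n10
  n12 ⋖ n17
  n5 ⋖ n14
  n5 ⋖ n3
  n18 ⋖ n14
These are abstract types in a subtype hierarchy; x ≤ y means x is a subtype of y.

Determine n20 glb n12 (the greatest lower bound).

Common lower bounds of {n20, n12}: n13, n7.
The greatest among these is n13.

n13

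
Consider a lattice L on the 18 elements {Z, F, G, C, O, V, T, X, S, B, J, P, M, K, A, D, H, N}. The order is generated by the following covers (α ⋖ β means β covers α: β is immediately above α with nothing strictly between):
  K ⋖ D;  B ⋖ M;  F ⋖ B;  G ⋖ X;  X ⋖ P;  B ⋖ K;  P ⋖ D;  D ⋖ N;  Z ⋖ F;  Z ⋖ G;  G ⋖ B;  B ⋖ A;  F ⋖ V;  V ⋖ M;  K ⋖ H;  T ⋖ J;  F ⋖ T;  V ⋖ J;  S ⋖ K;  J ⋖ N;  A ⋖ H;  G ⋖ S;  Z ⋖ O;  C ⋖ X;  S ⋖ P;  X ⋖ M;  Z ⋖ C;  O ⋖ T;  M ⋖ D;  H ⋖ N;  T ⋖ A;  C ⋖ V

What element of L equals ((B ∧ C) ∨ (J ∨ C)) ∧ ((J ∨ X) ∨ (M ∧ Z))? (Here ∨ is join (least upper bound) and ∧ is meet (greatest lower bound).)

J

B ∧ C = Z
J ∨ C = J
Z ∨ J = J
J ∨ X = N
M ∧ Z = Z
N ∨ Z = N
J ∧ N = J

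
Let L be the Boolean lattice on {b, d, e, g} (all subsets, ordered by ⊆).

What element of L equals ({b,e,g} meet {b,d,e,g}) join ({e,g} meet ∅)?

{b,e,g} ∧ {b,d,e,g} = {b,e,g}
{e,g} ∧ ∅ = ∅
{b,e,g} ∨ ∅ = {b,e,g}

{b,e,g}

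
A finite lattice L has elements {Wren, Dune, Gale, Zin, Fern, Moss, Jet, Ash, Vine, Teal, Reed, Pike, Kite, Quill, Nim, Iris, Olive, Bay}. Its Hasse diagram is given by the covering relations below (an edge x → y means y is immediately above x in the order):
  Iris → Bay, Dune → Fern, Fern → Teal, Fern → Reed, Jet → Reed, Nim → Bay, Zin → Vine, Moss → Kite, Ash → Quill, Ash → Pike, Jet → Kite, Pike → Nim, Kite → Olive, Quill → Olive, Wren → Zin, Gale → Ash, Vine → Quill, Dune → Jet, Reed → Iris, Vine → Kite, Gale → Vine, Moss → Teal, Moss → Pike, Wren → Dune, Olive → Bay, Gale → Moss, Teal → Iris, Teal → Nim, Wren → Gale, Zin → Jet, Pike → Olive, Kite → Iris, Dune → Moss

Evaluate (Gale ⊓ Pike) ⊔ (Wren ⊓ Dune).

Gale

Gale ∧ Pike = Gale
Wren ∧ Dune = Wren
Gale ∨ Wren = Gale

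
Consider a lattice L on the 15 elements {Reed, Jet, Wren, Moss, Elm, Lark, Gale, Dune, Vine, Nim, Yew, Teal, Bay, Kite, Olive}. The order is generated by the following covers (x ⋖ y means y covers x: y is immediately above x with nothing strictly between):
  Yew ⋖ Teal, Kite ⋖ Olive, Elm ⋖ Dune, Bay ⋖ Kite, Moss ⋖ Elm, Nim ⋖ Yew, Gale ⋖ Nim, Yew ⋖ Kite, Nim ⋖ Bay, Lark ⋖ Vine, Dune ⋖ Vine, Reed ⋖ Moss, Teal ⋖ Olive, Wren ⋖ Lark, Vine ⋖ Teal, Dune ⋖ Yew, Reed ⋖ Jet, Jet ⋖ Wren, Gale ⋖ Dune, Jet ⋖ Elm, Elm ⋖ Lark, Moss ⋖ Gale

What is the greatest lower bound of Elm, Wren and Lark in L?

Jet

Common lower bounds of {Elm, Wren, Lark}: Jet, Reed.
The greatest among these is Jet.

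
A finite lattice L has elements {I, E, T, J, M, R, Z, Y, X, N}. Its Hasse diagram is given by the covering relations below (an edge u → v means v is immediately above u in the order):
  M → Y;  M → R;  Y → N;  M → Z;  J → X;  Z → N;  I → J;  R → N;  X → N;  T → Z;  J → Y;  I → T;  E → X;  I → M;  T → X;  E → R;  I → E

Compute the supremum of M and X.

Common upper bounds of {M, X}: N.
The least among these is N.

N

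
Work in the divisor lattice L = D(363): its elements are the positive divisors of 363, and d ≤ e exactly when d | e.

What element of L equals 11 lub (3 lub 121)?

363

3 ∨ 121 = 363
11 ∨ 363 = 363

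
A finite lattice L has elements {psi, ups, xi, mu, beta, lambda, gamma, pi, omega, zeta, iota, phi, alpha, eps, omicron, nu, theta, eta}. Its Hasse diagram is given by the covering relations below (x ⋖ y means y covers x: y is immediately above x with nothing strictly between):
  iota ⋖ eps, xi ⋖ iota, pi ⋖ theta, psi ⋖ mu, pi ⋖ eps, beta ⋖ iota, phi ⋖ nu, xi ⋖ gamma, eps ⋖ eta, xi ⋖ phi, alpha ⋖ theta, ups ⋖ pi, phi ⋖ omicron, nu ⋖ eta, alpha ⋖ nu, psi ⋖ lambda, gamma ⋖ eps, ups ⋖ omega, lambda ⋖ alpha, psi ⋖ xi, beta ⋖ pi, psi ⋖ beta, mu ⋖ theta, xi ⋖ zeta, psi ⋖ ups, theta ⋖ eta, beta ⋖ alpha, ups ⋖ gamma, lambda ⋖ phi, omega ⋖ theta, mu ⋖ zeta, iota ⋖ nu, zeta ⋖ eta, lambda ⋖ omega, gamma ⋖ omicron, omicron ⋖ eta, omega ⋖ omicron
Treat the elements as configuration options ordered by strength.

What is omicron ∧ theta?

Common lower bounds of {omicron, theta}: lambda, omega, psi, ups.
The greatest among these is omega.

omega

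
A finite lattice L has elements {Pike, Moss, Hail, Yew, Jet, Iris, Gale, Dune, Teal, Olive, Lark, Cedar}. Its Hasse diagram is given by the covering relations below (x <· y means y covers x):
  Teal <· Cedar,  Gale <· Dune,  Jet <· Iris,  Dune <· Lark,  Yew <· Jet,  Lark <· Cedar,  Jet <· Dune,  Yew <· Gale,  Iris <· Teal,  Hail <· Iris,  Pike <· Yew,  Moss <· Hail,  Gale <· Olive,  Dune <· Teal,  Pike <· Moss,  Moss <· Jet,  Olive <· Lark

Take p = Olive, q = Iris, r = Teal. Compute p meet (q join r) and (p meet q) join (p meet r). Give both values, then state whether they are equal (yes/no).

q join r = Teal, so p meet (q join r) = Olive meet Teal = Gale.
p meet q = Yew and p meet r = Gale, so (p meet q) join (p meet r) = Yew join Gale = Gale.
Equal: yes.

Gale; Gale; yes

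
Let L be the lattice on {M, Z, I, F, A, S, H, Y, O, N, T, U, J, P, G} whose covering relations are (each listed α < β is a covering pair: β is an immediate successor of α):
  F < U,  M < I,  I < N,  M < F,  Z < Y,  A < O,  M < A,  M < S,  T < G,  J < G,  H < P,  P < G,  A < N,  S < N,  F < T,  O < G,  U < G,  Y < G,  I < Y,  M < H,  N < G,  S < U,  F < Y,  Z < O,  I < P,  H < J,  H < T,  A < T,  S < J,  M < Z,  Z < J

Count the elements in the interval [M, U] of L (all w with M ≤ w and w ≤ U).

The interval [M, U] = {F, M, S, U}, which has 4 elements.

4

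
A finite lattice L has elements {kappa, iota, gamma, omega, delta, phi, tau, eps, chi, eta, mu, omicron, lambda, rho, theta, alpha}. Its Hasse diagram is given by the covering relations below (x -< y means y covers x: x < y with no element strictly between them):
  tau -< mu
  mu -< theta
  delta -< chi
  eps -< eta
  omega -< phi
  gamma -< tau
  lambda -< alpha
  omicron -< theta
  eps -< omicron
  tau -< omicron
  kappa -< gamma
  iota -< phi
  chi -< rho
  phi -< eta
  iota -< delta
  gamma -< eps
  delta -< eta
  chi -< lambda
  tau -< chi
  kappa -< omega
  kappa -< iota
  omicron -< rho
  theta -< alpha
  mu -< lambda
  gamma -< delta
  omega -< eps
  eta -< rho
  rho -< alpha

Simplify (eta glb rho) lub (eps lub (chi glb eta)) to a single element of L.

eta ∧ rho = eta
chi ∧ eta = delta
eps ∨ delta = eta
eta ∨ eta = eta

eta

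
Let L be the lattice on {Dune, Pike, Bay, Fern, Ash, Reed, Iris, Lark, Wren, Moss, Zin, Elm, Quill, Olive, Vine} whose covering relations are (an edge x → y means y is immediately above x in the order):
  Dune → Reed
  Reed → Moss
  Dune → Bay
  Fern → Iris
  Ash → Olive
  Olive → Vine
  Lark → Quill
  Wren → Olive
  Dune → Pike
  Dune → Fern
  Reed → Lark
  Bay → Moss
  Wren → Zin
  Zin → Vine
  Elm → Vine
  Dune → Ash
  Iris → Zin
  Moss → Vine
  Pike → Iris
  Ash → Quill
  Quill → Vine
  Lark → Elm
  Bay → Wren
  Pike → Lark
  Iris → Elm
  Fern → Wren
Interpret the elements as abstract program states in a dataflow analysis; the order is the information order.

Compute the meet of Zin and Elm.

Iris

Common lower bounds of {Zin, Elm}: Dune, Fern, Iris, Pike.
The greatest among these is Iris.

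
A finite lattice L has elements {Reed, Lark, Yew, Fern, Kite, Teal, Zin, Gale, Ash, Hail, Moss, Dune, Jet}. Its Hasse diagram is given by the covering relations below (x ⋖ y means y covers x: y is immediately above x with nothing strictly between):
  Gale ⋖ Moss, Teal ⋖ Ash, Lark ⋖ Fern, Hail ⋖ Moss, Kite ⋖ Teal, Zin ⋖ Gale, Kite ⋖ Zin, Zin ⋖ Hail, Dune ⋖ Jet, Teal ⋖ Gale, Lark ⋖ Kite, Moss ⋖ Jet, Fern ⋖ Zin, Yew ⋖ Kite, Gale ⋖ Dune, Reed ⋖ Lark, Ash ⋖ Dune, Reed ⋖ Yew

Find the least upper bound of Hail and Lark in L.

Hail

Common upper bounds of {Hail, Lark}: Hail, Jet, Moss.
The least among these is Hail.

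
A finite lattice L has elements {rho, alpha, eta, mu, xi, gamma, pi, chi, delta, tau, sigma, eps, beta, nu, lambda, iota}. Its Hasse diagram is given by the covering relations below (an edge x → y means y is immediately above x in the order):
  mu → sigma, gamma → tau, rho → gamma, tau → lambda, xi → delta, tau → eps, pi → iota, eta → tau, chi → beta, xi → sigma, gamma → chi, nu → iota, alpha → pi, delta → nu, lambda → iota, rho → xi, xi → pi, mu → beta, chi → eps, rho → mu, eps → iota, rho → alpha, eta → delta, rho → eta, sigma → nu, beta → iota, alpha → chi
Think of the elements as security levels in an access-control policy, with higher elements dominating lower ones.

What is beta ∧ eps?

chi

Common lower bounds of {beta, eps}: alpha, chi, gamma, rho.
The greatest among these is chi.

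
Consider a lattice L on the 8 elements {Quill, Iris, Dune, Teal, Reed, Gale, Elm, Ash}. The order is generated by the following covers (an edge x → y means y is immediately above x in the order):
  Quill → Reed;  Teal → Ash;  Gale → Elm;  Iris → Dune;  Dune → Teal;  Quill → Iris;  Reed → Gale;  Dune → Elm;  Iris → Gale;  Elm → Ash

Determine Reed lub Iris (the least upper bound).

Gale

Common upper bounds of {Reed, Iris}: Ash, Elm, Gale.
The least among these is Gale.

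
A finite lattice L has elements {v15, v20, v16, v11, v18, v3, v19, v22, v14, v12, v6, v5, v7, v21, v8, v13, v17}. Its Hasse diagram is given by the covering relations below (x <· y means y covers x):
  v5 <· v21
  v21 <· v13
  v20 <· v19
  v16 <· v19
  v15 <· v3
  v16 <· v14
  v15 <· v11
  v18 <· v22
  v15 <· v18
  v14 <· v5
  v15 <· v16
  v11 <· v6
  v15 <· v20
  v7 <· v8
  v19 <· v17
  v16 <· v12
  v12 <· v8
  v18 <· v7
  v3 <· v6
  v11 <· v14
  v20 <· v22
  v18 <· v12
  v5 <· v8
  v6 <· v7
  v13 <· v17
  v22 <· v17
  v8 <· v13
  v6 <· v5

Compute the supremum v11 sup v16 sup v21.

v21

Common upper bounds of {v11, v16, v21}: v13, v17, v21.
The least among these is v21.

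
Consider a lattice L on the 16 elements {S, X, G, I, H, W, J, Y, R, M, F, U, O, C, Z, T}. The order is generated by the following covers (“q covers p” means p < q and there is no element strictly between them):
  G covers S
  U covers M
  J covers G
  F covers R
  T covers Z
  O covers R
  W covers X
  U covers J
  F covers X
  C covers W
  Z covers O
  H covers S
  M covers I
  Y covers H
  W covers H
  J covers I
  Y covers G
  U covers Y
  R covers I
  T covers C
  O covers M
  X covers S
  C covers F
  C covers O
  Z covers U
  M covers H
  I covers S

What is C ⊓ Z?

Common lower bounds of {C, Z}: H, I, M, O, R, S.
The greatest among these is O.

O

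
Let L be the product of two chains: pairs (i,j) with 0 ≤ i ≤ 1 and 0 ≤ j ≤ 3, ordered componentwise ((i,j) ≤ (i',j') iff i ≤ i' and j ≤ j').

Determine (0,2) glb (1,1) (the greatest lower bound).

In a product of chains, the meet is componentwise min, giving (0,1).

(0,1)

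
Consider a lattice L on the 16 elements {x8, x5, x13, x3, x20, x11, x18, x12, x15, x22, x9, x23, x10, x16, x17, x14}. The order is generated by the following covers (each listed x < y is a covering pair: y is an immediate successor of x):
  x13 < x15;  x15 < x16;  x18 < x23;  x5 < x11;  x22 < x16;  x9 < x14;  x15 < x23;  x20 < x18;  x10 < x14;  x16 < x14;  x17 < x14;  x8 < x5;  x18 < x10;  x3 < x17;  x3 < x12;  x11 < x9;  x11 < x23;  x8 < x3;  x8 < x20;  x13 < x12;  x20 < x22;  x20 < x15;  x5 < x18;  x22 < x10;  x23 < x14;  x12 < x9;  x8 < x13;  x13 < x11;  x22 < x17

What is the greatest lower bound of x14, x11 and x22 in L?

x8

Common lower bounds of {x14, x11, x22}: x8.
The greatest among these is x8.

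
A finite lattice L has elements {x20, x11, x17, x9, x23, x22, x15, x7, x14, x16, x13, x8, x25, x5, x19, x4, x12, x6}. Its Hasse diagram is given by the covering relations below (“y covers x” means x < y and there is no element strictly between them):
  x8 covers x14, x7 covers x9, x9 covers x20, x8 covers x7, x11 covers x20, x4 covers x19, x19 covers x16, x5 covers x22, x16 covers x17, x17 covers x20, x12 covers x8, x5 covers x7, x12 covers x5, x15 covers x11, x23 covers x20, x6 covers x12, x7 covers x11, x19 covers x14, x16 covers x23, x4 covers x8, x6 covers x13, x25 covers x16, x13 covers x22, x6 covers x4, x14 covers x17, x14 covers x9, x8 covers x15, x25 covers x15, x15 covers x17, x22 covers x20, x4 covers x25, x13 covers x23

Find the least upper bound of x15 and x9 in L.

x8

Common upper bounds of {x15, x9}: x12, x4, x6, x8.
The least among these is x8.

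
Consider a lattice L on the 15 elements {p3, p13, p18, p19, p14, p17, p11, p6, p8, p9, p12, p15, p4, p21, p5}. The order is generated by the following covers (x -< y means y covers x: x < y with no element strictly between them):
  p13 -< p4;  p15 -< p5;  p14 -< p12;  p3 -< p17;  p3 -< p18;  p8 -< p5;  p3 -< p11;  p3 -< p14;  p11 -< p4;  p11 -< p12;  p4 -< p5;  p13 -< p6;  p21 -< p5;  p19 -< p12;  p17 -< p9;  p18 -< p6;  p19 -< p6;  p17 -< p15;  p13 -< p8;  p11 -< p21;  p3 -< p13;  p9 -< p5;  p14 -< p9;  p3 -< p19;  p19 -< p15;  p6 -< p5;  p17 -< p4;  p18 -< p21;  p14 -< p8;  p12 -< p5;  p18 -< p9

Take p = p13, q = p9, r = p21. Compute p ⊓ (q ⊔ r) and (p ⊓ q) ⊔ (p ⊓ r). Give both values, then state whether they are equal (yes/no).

p13; p3; no

q ⊔ r = p5, so p ⊓ (q ⊔ r) = p13 ⊓ p5 = p13.
p ⊓ q = p3 and p ⊓ r = p3, so (p ⊓ q) ⊔ (p ⊓ r) = p3 ⊔ p3 = p3.
Equal: no.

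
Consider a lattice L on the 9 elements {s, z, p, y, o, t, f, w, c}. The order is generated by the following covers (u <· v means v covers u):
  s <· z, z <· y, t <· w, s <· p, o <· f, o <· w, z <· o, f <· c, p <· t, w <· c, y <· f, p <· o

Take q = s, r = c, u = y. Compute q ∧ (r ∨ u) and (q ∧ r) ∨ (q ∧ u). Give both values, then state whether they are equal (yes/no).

s; s; yes

r ∨ u = c, so q ∧ (r ∨ u) = s ∧ c = s.
q ∧ r = s and q ∧ u = s, so (q ∧ r) ∨ (q ∧ u) = s ∨ s = s.
Equal: yes.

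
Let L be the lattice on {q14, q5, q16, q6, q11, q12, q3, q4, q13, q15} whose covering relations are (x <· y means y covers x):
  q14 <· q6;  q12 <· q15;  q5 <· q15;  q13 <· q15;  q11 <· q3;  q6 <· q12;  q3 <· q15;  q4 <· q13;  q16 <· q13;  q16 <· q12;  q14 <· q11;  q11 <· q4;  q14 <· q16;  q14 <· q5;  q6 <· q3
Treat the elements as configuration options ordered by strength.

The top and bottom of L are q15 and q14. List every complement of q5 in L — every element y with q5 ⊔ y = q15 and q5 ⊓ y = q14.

q11, q12, q13, q16, q3, q4, q6

Need y with q5 ∨ y = q15 and q5 ∧ y = q14.
Checking each element gives: q11, q12, q13, q16, q3, q4, q6.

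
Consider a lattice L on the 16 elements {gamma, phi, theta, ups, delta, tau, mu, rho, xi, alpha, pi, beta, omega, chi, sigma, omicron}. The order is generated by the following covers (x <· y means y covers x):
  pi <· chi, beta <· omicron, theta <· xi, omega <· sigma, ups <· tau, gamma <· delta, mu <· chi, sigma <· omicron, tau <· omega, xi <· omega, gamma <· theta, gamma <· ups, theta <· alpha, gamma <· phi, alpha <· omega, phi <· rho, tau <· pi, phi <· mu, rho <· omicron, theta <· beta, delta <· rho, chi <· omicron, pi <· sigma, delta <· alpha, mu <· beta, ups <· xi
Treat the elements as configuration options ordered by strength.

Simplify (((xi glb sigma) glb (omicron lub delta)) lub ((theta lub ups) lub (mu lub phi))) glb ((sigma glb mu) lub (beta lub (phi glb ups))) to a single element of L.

xi ∧ sigma = xi
omicron ∨ delta = omicron
xi ∧ omicron = xi
theta ∨ ups = xi
mu ∨ phi = mu
xi ∨ mu = omicron
xi ∨ omicron = omicron
sigma ∧ mu = gamma
phi ∧ ups = gamma
beta ∨ gamma = beta
gamma ∨ beta = beta
omicron ∧ beta = beta

beta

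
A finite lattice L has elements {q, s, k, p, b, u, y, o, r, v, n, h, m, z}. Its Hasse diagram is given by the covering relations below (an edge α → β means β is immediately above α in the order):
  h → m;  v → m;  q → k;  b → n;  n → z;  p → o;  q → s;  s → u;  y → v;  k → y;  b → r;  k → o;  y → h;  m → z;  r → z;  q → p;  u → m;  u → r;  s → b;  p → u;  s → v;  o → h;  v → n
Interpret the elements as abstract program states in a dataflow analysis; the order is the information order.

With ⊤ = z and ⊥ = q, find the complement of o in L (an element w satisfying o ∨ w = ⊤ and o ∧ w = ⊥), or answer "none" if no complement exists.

b

Need w with o ∨ w = z and o ∧ w = q.
Checking each element gives: b.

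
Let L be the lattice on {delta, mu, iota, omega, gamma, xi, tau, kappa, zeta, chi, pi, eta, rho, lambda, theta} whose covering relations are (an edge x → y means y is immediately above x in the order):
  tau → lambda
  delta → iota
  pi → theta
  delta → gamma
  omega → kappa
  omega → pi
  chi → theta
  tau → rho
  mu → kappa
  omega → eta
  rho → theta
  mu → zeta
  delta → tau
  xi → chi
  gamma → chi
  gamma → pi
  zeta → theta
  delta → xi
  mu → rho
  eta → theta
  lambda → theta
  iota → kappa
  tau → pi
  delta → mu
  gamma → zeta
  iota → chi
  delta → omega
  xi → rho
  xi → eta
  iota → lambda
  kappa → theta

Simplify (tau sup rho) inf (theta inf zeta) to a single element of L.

mu

tau ∨ rho = rho
theta ∧ zeta = zeta
rho ∧ zeta = mu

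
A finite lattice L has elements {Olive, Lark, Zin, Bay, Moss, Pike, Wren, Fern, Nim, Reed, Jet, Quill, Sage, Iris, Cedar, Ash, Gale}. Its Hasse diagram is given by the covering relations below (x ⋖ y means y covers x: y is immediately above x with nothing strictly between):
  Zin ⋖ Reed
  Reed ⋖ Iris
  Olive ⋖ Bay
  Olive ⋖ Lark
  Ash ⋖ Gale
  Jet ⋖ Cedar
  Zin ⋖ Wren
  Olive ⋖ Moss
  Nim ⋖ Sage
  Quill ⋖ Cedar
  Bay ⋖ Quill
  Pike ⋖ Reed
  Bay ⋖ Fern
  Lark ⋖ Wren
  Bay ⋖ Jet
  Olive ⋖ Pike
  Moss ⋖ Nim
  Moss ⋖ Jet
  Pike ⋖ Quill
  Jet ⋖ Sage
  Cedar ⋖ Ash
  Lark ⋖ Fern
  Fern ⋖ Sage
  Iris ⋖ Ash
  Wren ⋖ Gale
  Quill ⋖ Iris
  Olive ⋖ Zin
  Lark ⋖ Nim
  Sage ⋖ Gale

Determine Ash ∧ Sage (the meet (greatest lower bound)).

Common lower bounds of {Ash, Sage}: Bay, Jet, Moss, Olive.
The greatest among these is Jet.

Jet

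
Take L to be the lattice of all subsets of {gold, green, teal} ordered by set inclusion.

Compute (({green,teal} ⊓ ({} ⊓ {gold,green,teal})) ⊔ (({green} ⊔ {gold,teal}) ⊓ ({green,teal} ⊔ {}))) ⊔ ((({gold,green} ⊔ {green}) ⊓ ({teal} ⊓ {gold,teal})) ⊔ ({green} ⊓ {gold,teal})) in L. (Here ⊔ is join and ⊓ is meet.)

{} ∧ {gold,green,teal} = {}
{green,teal} ∧ {} = {}
{green} ∨ {gold,teal} = {gold,green,teal}
{green,teal} ∨ {} = {green,teal}
{gold,green,teal} ∧ {green,teal} = {green,teal}
{} ∨ {green,teal} = {green,teal}
{gold,green} ∨ {green} = {gold,green}
{teal} ∧ {gold,teal} = {teal}
{gold,green} ∧ {teal} = {}
{green} ∧ {gold,teal} = {}
{} ∨ {} = {}
{green,teal} ∨ {} = {green,teal}

{green,teal}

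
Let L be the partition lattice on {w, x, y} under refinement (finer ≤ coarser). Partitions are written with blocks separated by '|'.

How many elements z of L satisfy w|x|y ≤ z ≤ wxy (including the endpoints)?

The interval [w|x|y, wxy] = {wxy, wx|y, wy|x, w|xy, w|x|y}, which has 5 elements.

5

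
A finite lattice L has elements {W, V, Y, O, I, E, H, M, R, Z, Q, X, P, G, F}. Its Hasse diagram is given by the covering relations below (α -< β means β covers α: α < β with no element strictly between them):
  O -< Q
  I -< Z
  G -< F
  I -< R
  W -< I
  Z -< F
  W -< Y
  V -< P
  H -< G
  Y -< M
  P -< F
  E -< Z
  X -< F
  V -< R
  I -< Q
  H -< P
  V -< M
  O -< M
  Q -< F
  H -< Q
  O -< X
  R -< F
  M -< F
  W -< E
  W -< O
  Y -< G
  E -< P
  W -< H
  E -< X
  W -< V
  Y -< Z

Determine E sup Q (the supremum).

F

Common upper bounds of {E, Q}: F.
The least among these is F.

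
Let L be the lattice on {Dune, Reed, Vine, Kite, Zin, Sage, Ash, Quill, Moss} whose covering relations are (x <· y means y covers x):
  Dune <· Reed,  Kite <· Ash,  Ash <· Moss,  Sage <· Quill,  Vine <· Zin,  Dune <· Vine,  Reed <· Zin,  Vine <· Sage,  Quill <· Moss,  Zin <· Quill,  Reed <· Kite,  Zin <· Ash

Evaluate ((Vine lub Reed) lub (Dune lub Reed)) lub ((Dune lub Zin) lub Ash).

Vine ∨ Reed = Zin
Dune ∨ Reed = Reed
Zin ∨ Reed = Zin
Dune ∨ Zin = Zin
Zin ∨ Ash = Ash
Zin ∨ Ash = Ash

Ash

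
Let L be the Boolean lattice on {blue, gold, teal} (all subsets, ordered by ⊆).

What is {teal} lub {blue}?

Common upper bounds of {{teal}, {blue}}: {blue,gold,teal}, {blue,teal}.
The least among these is {blue,teal}.

{blue,teal}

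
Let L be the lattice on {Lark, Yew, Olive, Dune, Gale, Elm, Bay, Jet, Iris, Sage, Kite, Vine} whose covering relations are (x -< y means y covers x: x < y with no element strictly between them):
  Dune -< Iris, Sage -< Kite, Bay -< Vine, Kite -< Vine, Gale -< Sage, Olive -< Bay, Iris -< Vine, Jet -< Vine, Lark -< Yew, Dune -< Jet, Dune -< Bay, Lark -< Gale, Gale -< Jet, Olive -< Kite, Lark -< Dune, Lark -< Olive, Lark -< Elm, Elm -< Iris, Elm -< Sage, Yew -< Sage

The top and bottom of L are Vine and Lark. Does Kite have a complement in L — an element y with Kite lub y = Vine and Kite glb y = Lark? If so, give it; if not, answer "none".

Need y with Kite ∨ y = Vine and Kite ∧ y = Lark.
Checking each element gives: Dune.

Dune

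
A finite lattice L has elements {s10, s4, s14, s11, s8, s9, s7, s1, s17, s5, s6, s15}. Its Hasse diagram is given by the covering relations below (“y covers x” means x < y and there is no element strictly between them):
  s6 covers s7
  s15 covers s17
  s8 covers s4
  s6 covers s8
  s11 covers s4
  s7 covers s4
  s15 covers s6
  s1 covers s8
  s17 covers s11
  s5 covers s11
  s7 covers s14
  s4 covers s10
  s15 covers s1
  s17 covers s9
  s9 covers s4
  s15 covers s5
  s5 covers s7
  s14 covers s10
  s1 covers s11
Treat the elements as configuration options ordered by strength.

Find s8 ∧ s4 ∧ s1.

Common lower bounds of {s8, s4, s1}: s10, s4.
The greatest among these is s4.

s4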